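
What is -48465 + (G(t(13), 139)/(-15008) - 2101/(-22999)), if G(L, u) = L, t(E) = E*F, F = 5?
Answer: -16728585160407/345168992 ≈ -48465.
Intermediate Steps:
t(E) = 5*E (t(E) = E*5 = 5*E)
-48465 + (G(t(13), 139)/(-15008) - 2101/(-22999)) = -48465 + ((5*13)/(-15008) - 2101/(-22999)) = -48465 + (65*(-1/15008) - 2101*(-1/22999)) = -48465 + (-65/15008 + 2101/22999) = -48465 + 30036873/345168992 = -16728585160407/345168992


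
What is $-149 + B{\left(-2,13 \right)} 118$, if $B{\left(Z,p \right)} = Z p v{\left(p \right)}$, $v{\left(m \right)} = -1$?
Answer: $2919$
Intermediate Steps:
$B{\left(Z,p \right)} = - Z p$ ($B{\left(Z,p \right)} = Z p \left(-1\right) = - Z p$)
$-149 + B{\left(-2,13 \right)} 118 = -149 + \left(-1\right) \left(-2\right) 13 \cdot 118 = -149 + 26 \cdot 118 = -149 + 3068 = 2919$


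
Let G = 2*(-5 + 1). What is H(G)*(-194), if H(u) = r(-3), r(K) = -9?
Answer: 1746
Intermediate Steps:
G = -8 (G = 2*(-4) = -8)
H(u) = -9
H(G)*(-194) = -9*(-194) = 1746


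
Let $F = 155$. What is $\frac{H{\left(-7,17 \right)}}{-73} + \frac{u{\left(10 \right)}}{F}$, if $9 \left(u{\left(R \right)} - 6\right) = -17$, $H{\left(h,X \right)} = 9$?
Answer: $- \frac{9854}{101835} \approx -0.096764$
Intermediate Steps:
$u{\left(R \right)} = \frac{37}{9}$ ($u{\left(R \right)} = 6 + \frac{1}{9} \left(-17\right) = 6 - \frac{17}{9} = \frac{37}{9}$)
$\frac{H{\left(-7,17 \right)}}{-73} + \frac{u{\left(10 \right)}}{F} = \frac{9}{-73} + \frac{37}{9 \cdot 155} = 9 \left(- \frac{1}{73}\right) + \frac{37}{9} \cdot \frac{1}{155} = - \frac{9}{73} + \frac{37}{1395} = - \frac{9854}{101835}$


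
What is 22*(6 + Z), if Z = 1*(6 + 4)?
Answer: 352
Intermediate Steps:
Z = 10 (Z = 1*10 = 10)
22*(6 + Z) = 22*(6 + 10) = 22*16 = 352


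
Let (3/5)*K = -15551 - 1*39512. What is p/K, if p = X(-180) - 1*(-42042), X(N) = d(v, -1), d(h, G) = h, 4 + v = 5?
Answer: -126129/275315 ≈ -0.45813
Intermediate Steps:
v = 1 (v = -4 + 5 = 1)
X(N) = 1
K = -275315/3 (K = 5*(-15551 - 1*39512)/3 = 5*(-15551 - 39512)/3 = (5/3)*(-55063) = -275315/3 ≈ -91772.)
p = 42043 (p = 1 - 1*(-42042) = 1 + 42042 = 42043)
p/K = 42043/(-275315/3) = 42043*(-3/275315) = -126129/275315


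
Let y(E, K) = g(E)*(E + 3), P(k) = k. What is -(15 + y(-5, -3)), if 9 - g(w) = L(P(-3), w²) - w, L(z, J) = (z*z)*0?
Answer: -7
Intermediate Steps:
L(z, J) = 0 (L(z, J) = z²*0 = 0)
g(w) = 9 + w (g(w) = 9 - (0 - w) = 9 - (-1)*w = 9 + w)
y(E, K) = (3 + E)*(9 + E) (y(E, K) = (9 + E)*(E + 3) = (9 + E)*(3 + E) = (3 + E)*(9 + E))
-(15 + y(-5, -3)) = -(15 + (3 - 5)*(9 - 5)) = -(15 - 2*4) = -(15 - 8) = -1*7 = -7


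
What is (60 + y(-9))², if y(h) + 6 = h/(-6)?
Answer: 12321/4 ≈ 3080.3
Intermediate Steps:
y(h) = -6 - h/6 (y(h) = -6 + h/(-6) = -6 + h*(-⅙) = -6 - h/6)
(60 + y(-9))² = (60 + (-6 - ⅙*(-9)))² = (60 + (-6 + 3/2))² = (60 - 9/2)² = (111/2)² = 12321/4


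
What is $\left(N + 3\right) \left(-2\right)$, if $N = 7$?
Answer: $-20$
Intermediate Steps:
$\left(N + 3\right) \left(-2\right) = \left(7 + 3\right) \left(-2\right) = 10 \left(-2\right) = -20$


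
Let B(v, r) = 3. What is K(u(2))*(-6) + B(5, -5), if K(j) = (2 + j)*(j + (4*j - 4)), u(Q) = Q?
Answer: -141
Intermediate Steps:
K(j) = (-4 + 5*j)*(2 + j) (K(j) = (2 + j)*(j + (-4 + 4*j)) = (2 + j)*(-4 + 5*j) = (-4 + 5*j)*(2 + j))
K(u(2))*(-6) + B(5, -5) = (-8 + 5*2**2 + 6*2)*(-6) + 3 = (-8 + 5*4 + 12)*(-6) + 3 = (-8 + 20 + 12)*(-6) + 3 = 24*(-6) + 3 = -144 + 3 = -141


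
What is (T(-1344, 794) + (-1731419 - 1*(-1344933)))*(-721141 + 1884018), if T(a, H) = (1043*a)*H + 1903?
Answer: -1294755893138987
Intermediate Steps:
T(a, H) = 1903 + 1043*H*a (T(a, H) = 1043*H*a + 1903 = 1903 + 1043*H*a)
(T(-1344, 794) + (-1731419 - 1*(-1344933)))*(-721141 + 1884018) = ((1903 + 1043*794*(-1344)) + (-1731419 - 1*(-1344933)))*(-721141 + 1884018) = ((1903 - 1113022848) + (-1731419 + 1344933))*1162877 = (-1113020945 - 386486)*1162877 = -1113407431*1162877 = -1294755893138987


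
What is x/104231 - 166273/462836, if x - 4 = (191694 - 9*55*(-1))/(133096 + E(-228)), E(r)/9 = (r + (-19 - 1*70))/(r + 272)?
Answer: -101428857858180573/282377499135680036 ≈ -0.35920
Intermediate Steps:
E(r) = 9*(-89 + r)/(272 + r) (E(r) = 9*((r + (-19 - 1*70))/(r + 272)) = 9*((r + (-19 - 70))/(272 + r)) = 9*((r - 89)/(272 + r)) = 9*((-89 + r)/(272 + r)) = 9*(-89 + r)/(272 + r))
x = 31869800/5853371 (x = 4 + (191694 - 9*55*(-1))/(133096 + 9*(-89 - 228)/(272 - 228)) = 4 + (191694 - 495*(-1))/(133096 + 9*(-317)/44) = 4 + (191694 + 495)/(133096 + 9*(1/44)*(-317)) = 4 + 192189/(133096 - 2853/44) = 4 + 192189/(5853371/44) = 4 + 192189*(44/5853371) = 4 + 8456316/5853371 = 31869800/5853371 ≈ 5.4447)
x/104231 - 166273/462836 = (31869800/5853371)/104231 - 166273/462836 = (31869800/5853371)*(1/104231) - 166273*1/462836 = 31869800/610102712701 - 166273/462836 = -101428857858180573/282377499135680036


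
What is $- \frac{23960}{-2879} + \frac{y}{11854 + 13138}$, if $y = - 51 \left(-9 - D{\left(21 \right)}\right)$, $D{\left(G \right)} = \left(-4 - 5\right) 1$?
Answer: $\frac{23960}{2879} \approx 8.3223$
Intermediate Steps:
$D{\left(G \right)} = -9$ ($D{\left(G \right)} = \left(-9\right) 1 = -9$)
$y = 0$ ($y = - 51 \left(-9 - -9\right) = - 51 \left(-9 + 9\right) = \left(-51\right) 0 = 0$)
$- \frac{23960}{-2879} + \frac{y}{11854 + 13138} = - \frac{23960}{-2879} + \frac{0}{11854 + 13138} = \left(-23960\right) \left(- \frac{1}{2879}\right) + \frac{0}{24992} = \frac{23960}{2879} + 0 \cdot \frac{1}{24992} = \frac{23960}{2879} + 0 = \frac{23960}{2879}$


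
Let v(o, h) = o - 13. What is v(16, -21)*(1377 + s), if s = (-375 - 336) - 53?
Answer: 1839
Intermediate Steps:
s = -764 (s = -711 - 53 = -764)
v(o, h) = -13 + o
v(16, -21)*(1377 + s) = (-13 + 16)*(1377 - 764) = 3*613 = 1839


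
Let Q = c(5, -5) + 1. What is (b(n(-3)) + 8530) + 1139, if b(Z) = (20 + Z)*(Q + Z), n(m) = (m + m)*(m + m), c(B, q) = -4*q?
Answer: 12861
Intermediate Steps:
Q = 21 (Q = -4*(-5) + 1 = 20 + 1 = 21)
n(m) = 4*m² (n(m) = (2*m)*(2*m) = 4*m²)
b(Z) = (20 + Z)*(21 + Z)
(b(n(-3)) + 8530) + 1139 = ((420 + (4*(-3)²)² + 41*(4*(-3)²)) + 8530) + 1139 = ((420 + (4*9)² + 41*(4*9)) + 8530) + 1139 = ((420 + 36² + 41*36) + 8530) + 1139 = ((420 + 1296 + 1476) + 8530) + 1139 = (3192 + 8530) + 1139 = 11722 + 1139 = 12861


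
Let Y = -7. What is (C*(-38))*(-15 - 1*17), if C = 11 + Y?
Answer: 4864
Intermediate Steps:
C = 4 (C = 11 - 7 = 4)
(C*(-38))*(-15 - 1*17) = (4*(-38))*(-15 - 1*17) = -152*(-15 - 17) = -152*(-32) = 4864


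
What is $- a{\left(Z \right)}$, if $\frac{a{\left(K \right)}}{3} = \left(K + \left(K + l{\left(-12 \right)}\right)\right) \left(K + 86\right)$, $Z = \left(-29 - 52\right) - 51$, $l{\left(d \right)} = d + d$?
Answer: $-39744$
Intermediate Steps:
$l{\left(d \right)} = 2 d$
$Z = -132$ ($Z = -81 - 51 = -132$)
$a{\left(K \right)} = 3 \left(-24 + 2 K\right) \left(86 + K\right)$ ($a{\left(K \right)} = 3 \left(K + \left(K + 2 \left(-12\right)\right)\right) \left(K + 86\right) = 3 \left(K + \left(K - 24\right)\right) \left(86 + K\right) = 3 \left(K + \left(-24 + K\right)\right) \left(86 + K\right) = 3 \left(-24 + 2 K\right) \left(86 + K\right)$)
$- a{\left(Z \right)} = - (-6192 + 6 \left(-132\right)^{2} + 444 \left(-132\right)) = - (-6192 + 6 \cdot 17424 - 58608) = - (-6192 + 104544 - 58608) = \left(-1\right) 39744 = -39744$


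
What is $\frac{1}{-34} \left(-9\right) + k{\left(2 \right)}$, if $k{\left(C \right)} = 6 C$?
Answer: $\frac{417}{34} \approx 12.265$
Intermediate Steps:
$\frac{1}{-34} \left(-9\right) + k{\left(2 \right)} = \frac{1}{-34} \left(-9\right) + 6 \cdot 2 = \left(- \frac{1}{34}\right) \left(-9\right) + 12 = \frac{9}{34} + 12 = \frac{417}{34}$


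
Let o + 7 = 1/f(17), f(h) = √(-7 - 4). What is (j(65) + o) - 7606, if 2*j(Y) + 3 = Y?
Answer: -7582 - I*√11/11 ≈ -7582.0 - 0.30151*I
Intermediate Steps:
f(h) = I*√11 (f(h) = √(-11) = I*√11)
j(Y) = -3/2 + Y/2
o = -7 - I*√11/11 (o = -7 + 1/(I*√11) = -7 - I*√11/11 ≈ -7.0 - 0.30151*I)
(j(65) + o) - 7606 = ((-3/2 + (½)*65) + (-7 - I*√11/11)) - 7606 = ((-3/2 + 65/2) + (-7 - I*√11/11)) - 7606 = (31 + (-7 - I*√11/11)) - 7606 = (24 - I*√11/11) - 7606 = -7582 - I*√11/11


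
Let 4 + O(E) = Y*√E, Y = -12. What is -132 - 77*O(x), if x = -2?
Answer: 176 + 924*I*√2 ≈ 176.0 + 1306.7*I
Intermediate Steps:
O(E) = -4 - 12*√E
-132 - 77*O(x) = -132 - 77*(-4 - 12*I*√2) = -132 + (308 + 924*I*√2) = 176 + 924*I*√2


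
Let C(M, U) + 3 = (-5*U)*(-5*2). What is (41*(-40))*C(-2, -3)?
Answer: 250920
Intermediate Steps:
C(M, U) = -3 + 50*U (C(M, U) = -3 + (-5*U)*(-5*2) = -3 - 5*U*(-10) = -3 + 50*U)
(41*(-40))*C(-2, -3) = (41*(-40))*(-3 + 50*(-3)) = -1640*(-3 - 150) = -1640*(-153) = 250920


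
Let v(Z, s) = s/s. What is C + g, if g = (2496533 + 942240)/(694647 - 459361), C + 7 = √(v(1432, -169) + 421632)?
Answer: 1791771/235286 + √421633 ≈ 656.95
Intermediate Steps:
v(Z, s) = 1
C = -7 + √421633 (C = -7 + √(1 + 421632) = -7 + √421633 ≈ 642.33)
g = 3438773/235286 ≈ 14.615
C + g = (-7 + √421633) + 3438773/235286 = 1791771/235286 + √421633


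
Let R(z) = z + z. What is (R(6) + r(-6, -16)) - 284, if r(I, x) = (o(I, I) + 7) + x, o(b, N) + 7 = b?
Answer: -294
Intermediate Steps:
o(b, N) = -7 + b
R(z) = 2*z
r(I, x) = I + x (r(I, x) = ((-7 + I) + 7) + x = I + x)
(R(6) + r(-6, -16)) - 284 = (2*6 + (-6 - 16)) - 284 = (12 - 22) - 284 = -10 - 284 = -294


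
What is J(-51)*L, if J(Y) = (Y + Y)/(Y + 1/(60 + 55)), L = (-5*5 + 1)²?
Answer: 844560/733 ≈ 1152.2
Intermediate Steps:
L = 576 (L = (-25 + 1)² = (-24)² = 576)
J(Y) = 2*Y/(1/115 + Y) (J(Y) = (2*Y)/(Y + 1/115) = (2*Y)/(1/115 + Y) = 2*Y/(1/115 + Y))
J(-51)*L = (230*(-51)/(1 + 115*(-51)))*576 = (230*(-51)/(1 - 5865))*576 = (230*(-51)/(-5864))*576 = (230*(-51)*(-1/5864))*576 = (5865/2932)*576 = 844560/733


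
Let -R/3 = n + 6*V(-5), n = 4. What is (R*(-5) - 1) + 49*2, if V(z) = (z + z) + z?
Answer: -1193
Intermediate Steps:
V(z) = 3*z (V(z) = 2*z + z = 3*z)
R = 258 (R = -3*(4 + 6*(3*(-5))) = -3*(4 + 6*(-15)) = -3*(4 - 90) = -3*(-86) = 258)
(R*(-5) - 1) + 49*2 = (258*(-5) - 1) + 49*2 = (-1290 - 1) + 98 = -1291 + 98 = -1193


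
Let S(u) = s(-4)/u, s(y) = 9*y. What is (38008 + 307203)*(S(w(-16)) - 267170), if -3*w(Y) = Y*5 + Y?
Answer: -737843289859/8 ≈ -9.2230e+10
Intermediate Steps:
w(Y) = -2*Y (w(Y) = -(Y*5 + Y)/3 = -(5*Y + Y)/3 = -2*Y)
S(u) = -36/u (S(u) = (9*(-4))/u = -36/u)
(38008 + 307203)*(S(w(-16)) - 267170) = (38008 + 307203)*(-36/((-2*(-16))) - 267170) = 345211*(-36/32 - 267170) = 345211*(-36*1/32 - 267170) = 345211*(-9/8 - 267170) = 345211*(-2137369/8) = -737843289859/8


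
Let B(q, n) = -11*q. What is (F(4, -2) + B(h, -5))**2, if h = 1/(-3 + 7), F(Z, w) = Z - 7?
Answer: 529/16 ≈ 33.063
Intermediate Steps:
F(Z, w) = -7 + Z
h = 1/4 ≈ 0.25000
(F(4, -2) + B(h, -5))**2 = ((-7 + 4) - 11*1/4)**2 = (-3 - 11/4)**2 = (-23/4)**2 = 529/16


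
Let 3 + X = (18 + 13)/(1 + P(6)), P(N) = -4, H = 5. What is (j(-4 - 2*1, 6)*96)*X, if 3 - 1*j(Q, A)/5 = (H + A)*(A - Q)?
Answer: 825600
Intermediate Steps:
X = -40/3 (X = -3 + (18 + 13)/(1 - 4) = -3 + 31/(-3) = -3 + 31*(-1/3) = -3 - 31/3 = -40/3 ≈ -13.333)
j(Q, A) = 15 - 5*(5 + A)*(A - Q)
(j(-4 - 2*1, 6)*96)*X = ((15 - 25*6 - 5*6**2 + 25*(-4 - 2*1) + 5*6*(-4 - 2*1))*96)*(-40/3) = ((15 - 150 - 5*36 + 25*(-4 - 2) + 5*6*(-4 - 2))*96)*(-40/3) = ((15 - 150 - 180 + 25*(-6) + 5*6*(-6))*96)*(-40/3) = ((15 - 150 - 180 - 150 - 180)*96)*(-40/3) = -645*96*(-40/3) = -61920*(-40/3) = 825600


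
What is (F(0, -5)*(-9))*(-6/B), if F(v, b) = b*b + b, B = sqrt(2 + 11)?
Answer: 1080*sqrt(13)/13 ≈ 299.54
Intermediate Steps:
B = sqrt(13) ≈ 3.6056
F(v, b) = b + b**2 (F(v, b) = b**2 + b = b + b**2)
(F(0, -5)*(-9))*(-6/B) = (-5*(1 - 5)*(-9))*(-6*sqrt(13)/13) = (-5*(-4)*(-9))*(-6*sqrt(13)/13) = (20*(-9))*(-6*sqrt(13)/13) = -(-1080)*sqrt(13)/13 = 1080*sqrt(13)/13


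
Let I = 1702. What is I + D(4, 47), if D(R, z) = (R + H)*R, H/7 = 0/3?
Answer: 1718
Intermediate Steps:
H = 0 (H = 7*(0/3) = 7*(0*(1/3)) = 7*0 = 0)
D(R, z) = R**2 (D(R, z) = (R + 0)*R = R*R = R**2)
I + D(4, 47) = 1702 + 4**2 = 1702 + 16 = 1718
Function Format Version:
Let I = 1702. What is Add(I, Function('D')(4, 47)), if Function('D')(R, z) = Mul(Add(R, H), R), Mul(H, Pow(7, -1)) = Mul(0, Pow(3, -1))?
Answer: 1718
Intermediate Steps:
H = 0 (H = Mul(7, Mul(0, Pow(3, -1))) = Mul(7, Mul(0, Rational(1, 3))) = Mul(7, 0) = 0)
Function('D')(R, z) = Pow(R, 2) (Function('D')(R, z) = Mul(Add(R, 0), R) = Mul(R, R) = Pow(R, 2))
Add(I, Function('D')(4, 47)) = Add(1702, Pow(4, 2)) = Add(1702, 16) = 1718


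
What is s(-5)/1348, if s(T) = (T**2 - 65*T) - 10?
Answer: 85/337 ≈ 0.25223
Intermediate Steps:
s(T) = -10 + T**2 - 65*T
s(-5)/1348 = (-10 + (-5)**2 - 65*(-5))/1348 = (-10 + 25 + 325)*(1/1348) = 340*(1/1348) = 85/337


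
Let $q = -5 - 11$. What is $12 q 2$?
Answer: $-384$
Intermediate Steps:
$q = -16$ ($q = -5 - 11 = -16$)
$12 q 2 = 12 \left(-16\right) 2 = \left(-192\right) 2 = -384$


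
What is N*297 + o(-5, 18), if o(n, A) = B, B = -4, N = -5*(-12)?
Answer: 17816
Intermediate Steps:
N = 60
o(n, A) = -4
N*297 + o(-5, 18) = 60*297 - 4 = 17820 - 4 = 17816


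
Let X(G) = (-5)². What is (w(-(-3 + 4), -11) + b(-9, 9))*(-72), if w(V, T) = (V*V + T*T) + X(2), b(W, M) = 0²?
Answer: -10584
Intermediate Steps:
X(G) = 25
b(W, M) = 0
w(V, T) = 25 + T² + V² (w(V, T) = (V*V + T*T) + 25 = (V² + T²) + 25 = (T² + V²) + 25 = 25 + T² + V²)
(w(-(-3 + 4), -11) + b(-9, 9))*(-72) = ((25 + (-11)² + (-(-3 + 4))²) + 0)*(-72) = ((25 + 121 + (-1*1)²) + 0)*(-72) = ((25 + 121 + (-1)²) + 0)*(-72) = ((25 + 121 + 1) + 0)*(-72) = (147 + 0)*(-72) = 147*(-72) = -10584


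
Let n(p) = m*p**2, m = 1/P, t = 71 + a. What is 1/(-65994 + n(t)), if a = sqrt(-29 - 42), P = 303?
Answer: -504778103/33304046555049 - 7171*I*sqrt(71)/66608093110098 ≈ -1.5157e-5 - 9.0716e-10*I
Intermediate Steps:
a = I*sqrt(71) (a = sqrt(-71) = I*sqrt(71) ≈ 8.4261*I)
t = 71 + I*sqrt(71) ≈ 71.0 + 8.4261*I
m = 1/303 ≈ 0.0033003
n(p) = p**2/303
1/(-65994 + n(t)) = 1/(-65994 + (71 + I*sqrt(71))**2/303)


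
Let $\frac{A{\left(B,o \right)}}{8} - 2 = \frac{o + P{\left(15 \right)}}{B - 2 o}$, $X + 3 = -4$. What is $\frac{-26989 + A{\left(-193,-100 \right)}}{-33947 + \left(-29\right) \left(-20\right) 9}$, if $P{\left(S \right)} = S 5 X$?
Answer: $\frac{193811}{201089} \approx 0.96381$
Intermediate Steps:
$X = -7$ ($X = -3 - 4 = -7$)
$P{\left(S \right)} = - 35 S$ ($P{\left(S \right)} = S 5 \left(-7\right) = 5 S \left(-7\right) = - 35 S$)
$A{\left(B,o \right)} = 16 + \frac{8 \left(-525 + o\right)}{B - 2 o}$ ($A{\left(B,o \right)} = 16 + 8 \frac{o - 525}{B - 2 o} = 16 + 8 \frac{-525 + o}{B - 2 o} = 16 + \frac{8 \left(-525 + o\right)}{B - 2 o}$)
$\frac{-26989 + A{\left(-193,-100 \right)}}{-33947 + \left(-29\right) \left(-20\right) 9} = \frac{-26989 + \frac{8 \left(-525 - -300 + 2 \left(-193\right)\right)}{-193 - -200}}{-33947 + \left(-29\right) \left(-20\right) 9} = \frac{-26989 + \frac{8 \left(-525 + 300 - 386\right)}{-193 + 200}}{-33947 + 580 \cdot 9} = \frac{-26989 + 8 \cdot \frac{1}{7} \left(-611\right)}{-33947 + 5220} = \frac{-26989 + 8 \cdot \frac{1}{7} \left(-611\right)}{-28727} = \left(-26989 - \frac{4888}{7}\right) \left(- \frac{1}{28727}\right) = \left(- \frac{193811}{7}\right) \left(- \frac{1}{28727}\right) = \frac{193811}{201089}$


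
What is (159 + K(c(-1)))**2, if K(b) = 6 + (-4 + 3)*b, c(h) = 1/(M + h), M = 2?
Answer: 26896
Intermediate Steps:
c(h) = 1/(2 + h)
K(b) = 6 - b
(159 + K(c(-1)))**2 = (159 + (6 - 1/(2 - 1)))**2 = (159 + (6 - 1/1))**2 = (159 + (6 - 1*1))**2 = (159 + (6 - 1))**2 = (159 + 5)**2 = 164**2 = 26896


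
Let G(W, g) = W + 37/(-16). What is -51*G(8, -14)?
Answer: -4641/16 ≈ -290.06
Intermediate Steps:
G(W, g) = -37/16 + W (G(W, g) = W + 37*(-1/16) = W - 37/16 = -37/16 + W)
-51*G(8, -14) = -51*(-37/16 + 8) = -51*91/16 = -4641/16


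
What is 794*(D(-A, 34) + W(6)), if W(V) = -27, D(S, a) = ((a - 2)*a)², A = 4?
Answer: 939871298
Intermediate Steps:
D(S, a) = a²*(-2 + a)² (D(S, a) = ((-2 + a)*a)² = (a*(-2 + a))² = a²*(-2 + a)²)
794*(D(-A, 34) + W(6)) = 794*(34²*(-2 + 34)² - 27) = 794*(1156*32² - 27) = 794*(1156*1024 - 27) = 794*(1183744 - 27) = 794*1183717 = 939871298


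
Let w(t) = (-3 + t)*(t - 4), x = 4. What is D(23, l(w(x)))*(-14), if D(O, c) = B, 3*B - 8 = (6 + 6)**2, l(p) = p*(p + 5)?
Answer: -2128/3 ≈ -709.33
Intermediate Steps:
w(t) = (-4 + t)*(-3 + t) (w(t) = (-3 + t)*(-4 + t) = (-4 + t)*(-3 + t))
l(p) = p*(5 + p)
B = 152/3 (B = 8/3 + (6 + 6)**2/3 = 8/3 + (1/3)*12**2 = 8/3 + (1/3)*144 = 8/3 + 48 = 152/3 ≈ 50.667)
D(O, c) = 152/3
D(23, l(w(x)))*(-14) = (152/3)*(-14) = -2128/3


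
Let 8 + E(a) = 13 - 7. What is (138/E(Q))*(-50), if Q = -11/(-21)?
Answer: 3450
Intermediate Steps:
Q = 11/21 (Q = -11*(-1/21) = 11/21 ≈ 0.52381)
E(a) = -2 (E(a) = -8 + (13 - 7) = -8 + 6 = -2)
(138/E(Q))*(-50) = (138/(-2))*(-50) = (138*(-1/2))*(-50) = -69*(-50) = 3450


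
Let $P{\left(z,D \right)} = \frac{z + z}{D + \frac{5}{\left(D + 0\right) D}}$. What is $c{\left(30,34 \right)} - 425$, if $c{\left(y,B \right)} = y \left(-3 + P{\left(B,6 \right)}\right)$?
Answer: $- \frac{2375}{13} \approx -182.69$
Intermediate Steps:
$P{\left(z,D \right)} = \frac{2 z}{D + \frac{5}{D^{2}}}$ ($P{\left(z,D \right)} = \frac{2 z}{D + \frac{5}{D D}} = \frac{2 z}{D + \frac{5}{D^{2}}}$)
$c{\left(y,B \right)} = y \left(-3 + \frac{72 B}{221}\right)$ ($c{\left(y,B \right)} = y \left(-3 + \frac{2 B 6^{2}}{5 + 6^{3}}\right) = y \left(-3 + 2 B 36 \frac{1}{5 + 216}\right) = y \left(-3 + 2 B 36 \cdot \frac{1}{221}\right) = y \left(-3 + \frac{72 B}{221}\right)$)
$c{\left(30,34 \right)} - 425 = \frac{3}{221} \cdot 30 \left(-221 + 24 \cdot 34\right) - 425 = \frac{3}{221} \cdot 30 \left(-221 + 816\right) - 425 = \frac{3}{221} \cdot 30 \cdot 595 - 425 = \frac{3150}{13} - 425 = - \frac{2375}{13}$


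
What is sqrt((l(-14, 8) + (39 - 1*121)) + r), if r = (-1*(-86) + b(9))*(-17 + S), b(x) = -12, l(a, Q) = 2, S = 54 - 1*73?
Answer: 14*I*sqrt(14) ≈ 52.383*I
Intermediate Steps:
S = -19 (S = 54 - 73 = -19)
r = -2664 (r = (-1*(-86) - 12)*(-17 - 19) = (86 - 12)*(-36) = 74*(-36) = -2664)
sqrt((l(-14, 8) + (39 - 1*121)) + r) = sqrt((2 + (39 - 1*121)) - 2664) = sqrt((2 + (39 - 121)) - 2664) = sqrt((2 - 82) - 2664) = sqrt(-80 - 2664) = sqrt(-2744) = 14*I*sqrt(14)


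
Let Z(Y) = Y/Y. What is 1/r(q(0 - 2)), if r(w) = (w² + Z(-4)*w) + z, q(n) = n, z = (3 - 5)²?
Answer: ⅙ ≈ 0.16667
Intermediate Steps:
Z(Y) = 1
z = 4 (z = (-2)² = 4)
r(w) = 4 + w + w² (r(w) = (w² + 1*w) + 4 = (w² + w) + 4 = (w + w²) + 4 = 4 + w + w²)
1/r(q(0 - 2)) = 1/(4 + (0 - 2) + (0 - 2)²) = 1/(4 - 2 + (-2)²) = 1/(4 - 2 + 4) = 1/6 = ⅙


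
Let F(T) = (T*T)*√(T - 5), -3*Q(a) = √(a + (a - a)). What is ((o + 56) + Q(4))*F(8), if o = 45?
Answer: 19264*√3/3 ≈ 11122.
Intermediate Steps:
Q(a) = -√a/3 (Q(a) = -√(a + (a - a))/3 = -√(a + 0)/3 = -√a/3)
F(T) = T²*√(-5 + T)
((o + 56) + Q(4))*F(8) = ((45 + 56) - √4/3)*(8²*√(-5 + 8)) = (101 - ⅓*2)*(64*√3) = (101 - ⅔)*(64*√3) = 301*(64*√3)/3 = 19264*√3/3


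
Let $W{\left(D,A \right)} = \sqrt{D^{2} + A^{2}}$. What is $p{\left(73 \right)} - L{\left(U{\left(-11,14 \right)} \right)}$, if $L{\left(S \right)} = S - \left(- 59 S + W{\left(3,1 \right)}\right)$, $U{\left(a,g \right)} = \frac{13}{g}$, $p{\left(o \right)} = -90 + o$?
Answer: $- \frac{509}{7} + \sqrt{10} \approx -69.552$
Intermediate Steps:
$W{\left(D,A \right)} = \sqrt{A^{2} + D^{2}}$
$L{\left(S \right)} = - \sqrt{10} + 60 S$ ($L{\left(S \right)} = S - \left(- 59 S + \sqrt{1^{2} + 3^{2}}\right) = S - \left(- 59 S + \sqrt{1 + 9}\right) = S - \left(- 59 S + \sqrt{10}\right) = S - \left(\sqrt{10} - 59 S\right) = S + \left(- \sqrt{10} + 59 S\right) = - \sqrt{10} + 60 S$)
$p{\left(73 \right)} - L{\left(U{\left(-11,14 \right)} \right)} = \left(-90 + 73\right) - \left(- \sqrt{10} + 60 \cdot \frac{13}{14}\right) = -17 - \left(- \sqrt{10} + 60 \cdot 13 \cdot \frac{1}{14}\right) = -17 - \left(- \sqrt{10} + 60 \cdot \frac{13}{14}\right) = -17 - \left(- \sqrt{10} + \frac{390}{7}\right) = -17 - \left(\frac{390}{7} - \sqrt{10}\right) = - \frac{509}{7} + \sqrt{10}$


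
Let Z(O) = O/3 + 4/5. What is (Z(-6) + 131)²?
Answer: 421201/25 ≈ 16848.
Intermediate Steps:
Z(O) = ⅘ + O/3 (Z(O) = O*(⅓) + 4*(⅕) = O/3 + ⅘ = ⅘ + O/3)
(Z(-6) + 131)² = ((⅘ + (⅓)*(-6)) + 131)² = ((⅘ - 2) + 131)² = (-6/5 + 131)² = (649/5)² = 421201/25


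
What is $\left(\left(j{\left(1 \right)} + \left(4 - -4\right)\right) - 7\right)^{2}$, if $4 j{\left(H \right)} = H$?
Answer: $\frac{25}{16} \approx 1.5625$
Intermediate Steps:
$j{\left(H \right)} = \frac{H}{4}$
$\left(\left(j{\left(1 \right)} + \left(4 - -4\right)\right) - 7\right)^{2} = \left(\left(\frac{1}{4} \cdot 1 + \left(4 - -4\right)\right) - 7\right)^{2} = \left(\left(\frac{1}{4} + \left(4 + 4\right)\right) - 7\right)^{2} = \left(\left(\frac{1}{4} + 8\right) - 7\right)^{2} = \left(\frac{33}{4} - 7\right)^{2} = \left(\frac{5}{4}\right)^{2} = \frac{25}{16}$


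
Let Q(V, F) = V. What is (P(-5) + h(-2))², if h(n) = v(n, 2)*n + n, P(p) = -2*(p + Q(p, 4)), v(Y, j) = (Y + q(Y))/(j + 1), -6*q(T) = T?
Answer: 29584/81 ≈ 365.23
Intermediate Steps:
q(T) = -T/6
v(Y, j) = 5*Y/(6*(1 + j)) (v(Y, j) = (Y - Y/6)/(j + 1) = (5*Y/6)/(1 + j) = 5*Y/(6*(1 + j)))
P(p) = -4*p (P(p) = -2*(p + p) = -4*p)
h(n) = n + 5*n²/18 (h(n) = (5*n/(6*(1 + 2)))*n + n = ((⅚)*n/3)*n + n = ((⅚)*n*(⅓))*n + n = (5*n/18)*n + n = 5*n²/18 + n = n + 5*n²/18)
(P(-5) + h(-2))² = (-4*(-5) + (1/18)*(-2)*(18 + 5*(-2)))² = (20 + (1/18)*(-2)*(18 - 10))² = (20 + (1/18)*(-2)*8)² = (20 - 8/9)² = (172/9)² = 29584/81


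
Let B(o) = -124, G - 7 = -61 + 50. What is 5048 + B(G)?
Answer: 4924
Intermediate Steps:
G = -4 (G = 7 + (-61 + 50) = 7 - 11 = -4)
5048 + B(G) = 5048 - 124 = 4924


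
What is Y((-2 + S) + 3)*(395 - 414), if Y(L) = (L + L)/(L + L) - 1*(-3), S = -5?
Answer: -76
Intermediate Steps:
Y(L) = 4 (Y(L) = (2*L)/((2*L)) + 3 = (2*L)*(1/(2*L)) + 3 = 1 + 3 = 4)
Y((-2 + S) + 3)*(395 - 414) = 4*(395 - 414) = 4*(-19) = -76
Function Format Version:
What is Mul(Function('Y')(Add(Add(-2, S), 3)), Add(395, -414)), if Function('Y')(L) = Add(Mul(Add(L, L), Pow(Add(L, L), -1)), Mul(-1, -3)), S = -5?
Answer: -76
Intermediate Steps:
Function('Y')(L) = 4 (Function('Y')(L) = Add(Mul(Mul(2, L), Pow(Mul(2, L), -1)), 3) = Add(Mul(Mul(2, L), Mul(Rational(1, 2), Pow(L, -1))), 3) = Add(1, 3) = 4)
Mul(Function('Y')(Add(Add(-2, S), 3)), Add(395, -414)) = Mul(4, Add(395, -414)) = Mul(4, -19) = -76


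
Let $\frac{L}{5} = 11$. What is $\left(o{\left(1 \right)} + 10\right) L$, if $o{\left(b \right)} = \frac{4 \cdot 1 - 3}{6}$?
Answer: $\frac{3355}{6} \approx 559.17$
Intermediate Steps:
$L = 55$ ($L = 5 \cdot 11 = 55$)
$o{\left(b \right)} = \frac{1}{6}$ ($o{\left(b \right)} = \left(4 - 3\right) \frac{1}{6} = 1 \cdot \frac{1}{6} = \frac{1}{6}$)
$\left(o{\left(1 \right)} + 10\right) L = \left(\frac{1}{6} + 10\right) 55 = \frac{61}{6} \cdot 55 = \frac{3355}{6}$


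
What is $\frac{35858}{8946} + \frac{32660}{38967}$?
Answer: $\frac{281575841}{58099797} \approx 4.8464$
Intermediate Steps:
$\frac{35858}{8946} + \frac{32660}{38967} = 35858 \cdot \frac{1}{8946} + 32660 \cdot \frac{1}{38967} = \frac{17929}{4473} + \frac{32660}{38967} = \frac{281575841}{58099797}$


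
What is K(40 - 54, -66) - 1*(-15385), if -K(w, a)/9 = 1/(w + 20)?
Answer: 30767/2 ≈ 15384.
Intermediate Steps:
K(w, a) = -9/(20 + w) (K(w, a) = -9/(w + 20) = -9/(20 + w))
K(40 - 54, -66) - 1*(-15385) = -9/(20 + (40 - 54)) - 1*(-15385) = -9/(20 - 14) + 15385 = -9/6 + 15385 = -9*⅙ + 15385 = -3/2 + 15385 = 30767/2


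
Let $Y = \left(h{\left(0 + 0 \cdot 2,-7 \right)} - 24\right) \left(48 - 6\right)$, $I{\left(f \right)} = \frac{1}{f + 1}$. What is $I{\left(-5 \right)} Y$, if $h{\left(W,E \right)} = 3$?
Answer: $\frac{441}{2} \approx 220.5$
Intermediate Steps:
$I{\left(f \right)} = \frac{1}{1 + f}$
$Y = -882$ ($Y = \left(3 - 24\right) \left(48 - 6\right) = \left(3 - 24\right) 42 = \left(-21\right) 42 = -882$)
$I{\left(-5 \right)} Y = \frac{1}{1 - 5} \left(-882\right) = \frac{1}{-4} \left(-882\right) = \left(- \frac{1}{4}\right) \left(-882\right) = \frac{441}{2}$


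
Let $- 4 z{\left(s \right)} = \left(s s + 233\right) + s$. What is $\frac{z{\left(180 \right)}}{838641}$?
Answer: $- \frac{1727}{176556} \approx -0.0097816$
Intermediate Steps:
$z{\left(s \right)} = - \frac{233}{4} - \frac{s}{4} - \frac{s^{2}}{4}$ ($z{\left(s \right)} = - \frac{\left(s s + 233\right) + s}{4} = - \frac{\left(s^{2} + 233\right) + s}{4} = - \frac{\left(233 + s^{2}\right) + s}{4} = - \frac{233 + s + s^{2}}{4} = - \frac{233}{4} - \frac{s}{4} - \frac{s^{2}}{4}$)
$\frac{z{\left(180 \right)}}{838641} = \frac{- \frac{233}{4} - 45 - \frac{180^{2}}{4}}{838641} = \left(- \frac{233}{4} - 45 - 8100\right) \frac{1}{838641} = \left(- \frac{32813}{4}\right) \frac{1}{838641} = - \frac{1727}{176556}$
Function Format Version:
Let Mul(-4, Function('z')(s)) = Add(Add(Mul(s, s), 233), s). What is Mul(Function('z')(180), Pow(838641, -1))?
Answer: Rational(-1727, 176556) ≈ -0.0097816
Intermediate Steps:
Function('z')(s) = Add(Rational(-233, 4), Mul(Rational(-1, 4), s), Mul(Rational(-1, 4), Pow(s, 2))) (Function('z')(s) = Mul(Rational(-1, 4), Add(Add(Mul(s, s), 233), s)) = Mul(Rational(-1, 4), Add(Add(Pow(s, 2), 233), s)) = Mul(Rational(-1, 4), Add(Add(233, Pow(s, 2)), s)) = Mul(Rational(-1, 4), Add(233, s, Pow(s, 2))) = Add(Rational(-233, 4), Mul(Rational(-1, 4), s), Mul(Rational(-1, 4), Pow(s, 2))))
Mul(Function('z')(180), Pow(838641, -1)) = Mul(Add(Rational(-233, 4), Mul(Rational(-1, 4), 180), Mul(Rational(-1, 4), Pow(180, 2))), Pow(838641, -1)) = Mul(Add(Rational(-233, 4), -45, Mul(Rational(-1, 4), 32400)), Rational(1, 838641)) = Mul(Add(Rational(-233, 4), -45, -8100), Rational(1, 838641)) = Mul(Rational(-32813, 4), Rational(1, 838641)) = Rational(-1727, 176556)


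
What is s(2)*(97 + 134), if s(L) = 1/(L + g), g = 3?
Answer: 231/5 ≈ 46.200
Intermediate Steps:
s(L) = 1/(3 + L) (s(L) = 1/(L + 3) = 1/(3 + L))
s(2)*(97 + 134) = (97 + 134)/(3 + 2) = 231/5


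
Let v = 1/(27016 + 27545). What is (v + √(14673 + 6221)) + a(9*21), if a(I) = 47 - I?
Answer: -7747661/54561 + √20894 ≈ 2.5476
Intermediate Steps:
v = 1/54561 ≈ 1.8328e-5
(v + √(14673 + 6221)) + a(9*21) = (1/54561 + √(14673 + 6221)) + (47 - 9*21) = (1/54561 + √20894) + (47 - 1*189) = (1/54561 + √20894) + (47 - 189) = (1/54561 + √20894) - 142 = -7747661/54561 + √20894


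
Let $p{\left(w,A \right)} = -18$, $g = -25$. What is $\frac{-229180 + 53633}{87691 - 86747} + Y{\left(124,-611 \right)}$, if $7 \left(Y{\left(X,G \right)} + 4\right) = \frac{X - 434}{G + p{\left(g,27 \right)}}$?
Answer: $- \frac{789266529}{4156432} \approx -189.89$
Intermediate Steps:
$Y{\left(X,G \right)} = -4 + \frac{-434 + X}{7 \left(-18 + G\right)}$ ($Y{\left(X,G \right)} = -4 + \frac{\left(X - 434\right) \frac{1}{G - 18}}{7} = -4 + \frac{\left(-434 + X\right) \frac{1}{-18 + G}}{7} = -4 + \frac{\frac{1}{-18 + G} \left(-434 + X\right)}{7} = -4 + \frac{-434 + X}{7 \left(-18 + G\right)}$)
$\frac{-229180 + 53633}{87691 - 86747} + Y{\left(124,-611 \right)} = \frac{-229180 + 53633}{87691 - 86747} + \frac{70 + 124 - -17108}{7 \left(-18 - 611\right)} = - \frac{175547}{944} + \frac{70 + 124 + 17108}{7 \left(-629\right)} = \left(-175547\right) \frac{1}{944} + \frac{1}{7} \left(- \frac{1}{629}\right) 17302 = - \frac{175547}{944} - \frac{17302}{4403} = - \frac{789266529}{4156432}$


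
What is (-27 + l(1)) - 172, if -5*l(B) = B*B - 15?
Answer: -981/5 ≈ -196.20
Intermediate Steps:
l(B) = 3 - B²/5 (l(B) = -(B*B - 15)/5 = -(B² - 15)/5 = -(-15 + B²)/5 = 3 - B²/5)
(-27 + l(1)) - 172 = (-27 + (3 - ⅕*1²)) - 172 = (-27 + (3 - ⅕*1)) - 172 = (-27 + (3 - ⅕)) - 172 = (-27 + 14/5) - 172 = -121/5 - 172 = -981/5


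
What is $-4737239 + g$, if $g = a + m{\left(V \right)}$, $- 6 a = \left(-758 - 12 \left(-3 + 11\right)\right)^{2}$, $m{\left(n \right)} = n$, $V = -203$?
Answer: $- \frac{14576984}{3} \approx -4.859 \cdot 10^{6}$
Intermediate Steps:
$a = - \frac{364658}{3}$ ($a = - \frac{\left(-758 - 12 \left(-3 + 11\right)\right)^{2}}{6} = - \frac{\left(-758 - 96\right)^{2}}{6} = - \frac{\left(-854\right)^{2}}{6} = \left(- \frac{1}{6}\right) 729316 = - \frac{364658}{3} \approx -1.2155 \cdot 10^{5}$)
$g = - \frac{365267}{3}$ ($g = - \frac{364658}{3} - 203 = - \frac{365267}{3} \approx -1.2176 \cdot 10^{5}$)
$-4737239 + g = -4737239 - \frac{365267}{3} = - \frac{14576984}{3}$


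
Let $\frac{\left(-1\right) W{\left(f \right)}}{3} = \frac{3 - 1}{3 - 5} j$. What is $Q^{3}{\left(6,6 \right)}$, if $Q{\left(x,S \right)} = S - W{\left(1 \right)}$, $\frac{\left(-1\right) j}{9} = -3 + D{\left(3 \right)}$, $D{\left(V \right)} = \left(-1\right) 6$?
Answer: $-13312053$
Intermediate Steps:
$D{\left(V \right)} = -6$
$j = 81$ ($j = - 9 \left(-3 - 6\right) = \left(-9\right) \left(-9\right) = 81$)
$W{\left(f \right)} = 243$ ($W{\left(f \right)} = - 3 \frac{3 - 1}{3 - 5} \cdot 81 = - 3 \frac{2}{-2} \cdot 81 = - 3 \cdot 2 \left(- \frac{1}{2}\right) 81 = - 3 \left(\left(-1\right) 81\right) = \left(-3\right) \left(-81\right) = 243$)
$Q{\left(x,S \right)} = -243 + S$ ($Q{\left(x,S \right)} = S - 243 = -243 + S$)
$Q^{3}{\left(6,6 \right)} = \left(-243 + 6\right)^{3} = \left(-237\right)^{3} = -13312053$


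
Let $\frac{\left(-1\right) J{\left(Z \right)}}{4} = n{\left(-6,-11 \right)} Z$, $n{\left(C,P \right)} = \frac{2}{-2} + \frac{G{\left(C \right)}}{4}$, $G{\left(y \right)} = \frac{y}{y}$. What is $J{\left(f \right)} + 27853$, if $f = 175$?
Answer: $28378$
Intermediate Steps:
$G{\left(y \right)} = 1$
$n{\left(C,P \right)} = - \frac{3}{4}$ ($n{\left(C,P \right)} = \frac{2}{-2} + 1 \cdot \frac{1}{4} = 2 \left(- \frac{1}{2}\right) + 1 \cdot \frac{1}{4} = -1 + \frac{1}{4} = - \frac{3}{4}$)
$J{\left(Z \right)} = 3 Z$ ($J{\left(Z \right)} = - 4 \left(- \frac{3 Z}{4}\right) = 3 Z$)
$J{\left(f \right)} + 27853 = 3 \cdot 175 + 27853 = 525 + 27853 = 28378$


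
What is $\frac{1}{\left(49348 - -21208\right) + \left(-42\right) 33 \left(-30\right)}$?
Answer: $\frac{1}{112136} \approx 8.9177 \cdot 10^{-6}$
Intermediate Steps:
$\frac{1}{\left(49348 - -21208\right) + \left(-42\right) 33 \left(-30\right)} = \frac{1}{\left(49348 + 21208\right) - -41580} = \frac{1}{70556 + 41580} = \frac{1}{112136}$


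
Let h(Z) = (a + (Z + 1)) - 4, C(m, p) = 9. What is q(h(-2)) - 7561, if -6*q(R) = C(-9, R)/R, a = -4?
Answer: -45365/6 ≈ -7560.8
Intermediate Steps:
h(Z) = -7 + Z (h(Z) = (-4 + (Z + 1)) - 4 = (-4 + (1 + Z)) - 4 = (-3 + Z) - 4 = -7 + Z)
q(R) = -3/(2*R)
q(h(-2)) - 7561 = -3/(2*(-7 - 2)) - 7561 = -3/2/(-9) - 7561 = -3/2*(-⅑) - 7561 = ⅙ - 7561 = -45365/6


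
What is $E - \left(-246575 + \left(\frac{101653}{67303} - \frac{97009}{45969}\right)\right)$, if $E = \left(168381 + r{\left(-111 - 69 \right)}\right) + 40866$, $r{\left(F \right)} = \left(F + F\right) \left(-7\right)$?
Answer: $\frac{128913089942324}{281259237} \approx 4.5834 \cdot 10^{5}$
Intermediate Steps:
$r{\left(F \right)} = - 14 F$ ($r{\left(F \right)} = 2 F \left(-7\right) = - 14 F$)
$E = 211767$ ($E = \left(168381 - 14 \left(-111 - 69\right)\right) + 40866 = \left(168381 - -2520\right) + 40866 = \left(168381 + 2520\right) + 40866 = 170901 + 40866 = 211767$)
$E - \left(-246575 + \left(\frac{101653}{67303} - \frac{97009}{45969}\right)\right) = 211767 - \left(-246575 + \left(\frac{101653}{67303} - \frac{97009}{45969}\right)\right) = 211767 - \left(-246575 + \left(101653 \cdot \frac{1}{67303} - \frac{8819}{4179}\right)\right) = 211767 - \left(-246575 + \left(\frac{101653}{67303} - \frac{8819}{4179}\right)\right) = 211767 - \left(-246575 - \frac{168737270}{281259237}\right) = 211767 - - \frac{69351665100545}{281259237} = 211767 + \frac{69351665100545}{281259237} = \frac{128913089942324}{281259237}$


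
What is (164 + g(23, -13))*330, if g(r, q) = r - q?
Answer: 66000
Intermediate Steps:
(164 + g(23, -13))*330 = (164 + (23 - 1*(-13)))*330 = (164 + (23 + 13))*330 = (164 + 36)*330 = 200*330 = 66000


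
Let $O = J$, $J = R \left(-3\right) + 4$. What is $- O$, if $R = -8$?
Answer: $-28$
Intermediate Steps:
$J = 28$ ($J = \left(-8\right) \left(-3\right) + 4 = 24 + 4 = 28$)
$O = 28$
$- O = \left(-1\right) 28 = -28$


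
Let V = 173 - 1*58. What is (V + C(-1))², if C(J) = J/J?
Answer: 13456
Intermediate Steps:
C(J) = 1
V = 115 (V = 173 - 58 = 115)
(V + C(-1))² = (115 + 1)² = 116² = 13456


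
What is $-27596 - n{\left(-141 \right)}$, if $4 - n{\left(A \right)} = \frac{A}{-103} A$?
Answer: $- \frac{2862681}{103} \approx -27793.0$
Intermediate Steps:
$n{\left(A \right)} = 4 + \frac{A^{2}}{103}$ ($n{\left(A \right)} = 4 - \frac{A}{-103} A = 4 - A \left(- \frac{1}{103}\right) A = 4 - - \frac{A}{103} A = 4 - - \frac{A^{2}}{103} = 4 + \frac{A^{2}}{103}$)
$-27596 - n{\left(-141 \right)} = -27596 - \left(4 + \frac{\left(-141\right)^{2}}{103}\right) = -27596 - \left(4 + \frac{1}{103} \cdot 19881\right) = -27596 - \left(4 + \frac{19881}{103}\right) = -27596 - \frac{20293}{103} = - \frac{2862681}{103}$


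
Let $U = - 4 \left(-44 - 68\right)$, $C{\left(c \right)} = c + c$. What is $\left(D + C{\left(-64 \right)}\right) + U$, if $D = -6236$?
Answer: $-5916$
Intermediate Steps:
$C{\left(c \right)} = 2 c$
$U = 448$ ($U = \left(-4\right) \left(-112\right) = 448$)
$\left(D + C{\left(-64 \right)}\right) + U = \left(-6236 + 2 \left(-64\right)\right) + 448 = \left(-6236 - 128\right) + 448 = -6364 + 448 = -5916$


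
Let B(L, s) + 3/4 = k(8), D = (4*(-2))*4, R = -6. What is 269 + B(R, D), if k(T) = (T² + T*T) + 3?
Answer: 1597/4 ≈ 399.25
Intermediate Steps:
D = -32 (D = -8*4 = -32)
k(T) = 3 + 2*T² (k(T) = (T² + T²) + 3 = 2*T² + 3 = 3 + 2*T²)
B(L, s) = 521/4 (B(L, s) = -¾ + (3 + 2*8²) = -¾ + (3 + 2*64) = -¾ + (3 + 128) = -¾ + 131 = 521/4)
269 + B(R, D) = 269 + 521/4 = 1597/4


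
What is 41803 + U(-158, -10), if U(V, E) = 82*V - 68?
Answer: 28779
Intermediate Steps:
U(V, E) = -68 + 82*V
41803 + U(-158, -10) = 41803 + (-68 + 82*(-158)) = 41803 + (-68 - 12956) = 41803 - 13024 = 28779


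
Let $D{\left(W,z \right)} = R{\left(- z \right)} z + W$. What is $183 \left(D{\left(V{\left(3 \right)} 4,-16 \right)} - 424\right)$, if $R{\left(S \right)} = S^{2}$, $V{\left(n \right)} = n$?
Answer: $-824964$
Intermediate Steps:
$D{\left(W,z \right)} = W + z^{3}$ ($D{\left(W,z \right)} = \left(- z\right)^{2} z + W = z^{2} z + W = z^{3} + W = W + z^{3}$)
$183 \left(D{\left(V{\left(3 \right)} 4,-16 \right)} - 424\right) = 183 \left(\left(3 \cdot 4 + \left(-16\right)^{3}\right) - 424\right) = 183 \left(\left(12 - 4096\right) - 424\right) = 183 \left(-4084 - 424\right) = 183 \left(-4508\right) = -824964$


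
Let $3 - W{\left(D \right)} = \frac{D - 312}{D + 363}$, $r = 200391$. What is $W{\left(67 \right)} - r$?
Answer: $- \frac{17233319}{86} \approx -2.0039 \cdot 10^{5}$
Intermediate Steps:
$W{\left(D \right)} = 3 - \frac{-312 + D}{363 + D}$ ($W{\left(D \right)} = 3 - \frac{D - 312}{D + 363} = 3 - \frac{-312 + D}{363 + D}$)
$W{\left(67 \right)} - r = \frac{1401 + 2 \cdot 67}{363 + 67} - 200391 = \frac{1401 + 134}{430} - 200391 = \frac{1}{430} \cdot 1535 - 200391 = \frac{307}{86} - 200391 = - \frac{17233319}{86}$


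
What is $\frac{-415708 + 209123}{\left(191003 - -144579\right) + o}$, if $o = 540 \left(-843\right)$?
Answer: $\frac{206585}{119638} \approx 1.7268$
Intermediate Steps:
$o = -455220$
$\frac{-415708 + 209123}{\left(191003 - -144579\right) + o} = \frac{-415708 + 209123}{\left(191003 - -144579\right) - 455220} = - \frac{206585}{\left(191003 + 144579\right) - 455220} = - \frac{206585}{335582 - 455220} = - \frac{206585}{-119638} = \left(-206585\right) \left(- \frac{1}{119638}\right) = \frac{206585}{119638}$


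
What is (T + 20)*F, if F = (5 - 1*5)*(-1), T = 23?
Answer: 0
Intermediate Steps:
F = 0 (F = (5 - 5)*(-1) = 0*(-1) = 0)
(T + 20)*F = (23 + 20)*0 = 43*0 = 0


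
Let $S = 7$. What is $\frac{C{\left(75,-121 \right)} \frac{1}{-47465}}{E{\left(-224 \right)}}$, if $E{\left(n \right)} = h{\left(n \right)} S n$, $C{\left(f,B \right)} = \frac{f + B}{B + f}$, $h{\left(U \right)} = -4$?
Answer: $- \frac{1}{297700480} \approx -3.3591 \cdot 10^{-9}$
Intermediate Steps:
$C{\left(f,B \right)} = 1$ ($C{\left(f,B \right)} = \frac{B + f}{B + f} = 1$)
$E{\left(n \right)} = - 28 n$ ($E{\left(n \right)} = \left(-4\right) 7 n = - 28 n$)
$\frac{C{\left(75,-121 \right)} \frac{1}{-47465}}{E{\left(-224 \right)}} = \frac{1 \frac{1}{-47465}}{\left(-28\right) \left(-224\right)} = \frac{1 \left(- \frac{1}{47465}\right)}{6272} = \left(- \frac{1}{47465}\right) \frac{1}{6272} = - \frac{1}{297700480}$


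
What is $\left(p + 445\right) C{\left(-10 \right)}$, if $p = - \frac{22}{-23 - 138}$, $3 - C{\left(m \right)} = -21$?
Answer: $\frac{1720008}{161} \approx 10683.0$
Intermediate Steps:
$C{\left(m \right)} = 24$ ($C{\left(m \right)} = 3 - -21 = 3 + 21 = 24$)
$p = \frac{22}{161}$ ($p = - \frac{22}{-161} = \left(-22\right) \left(- \frac{1}{161}\right) = \frac{22}{161} \approx 0.13665$)
$\left(p + 445\right) C{\left(-10 \right)} = \left(\frac{22}{161} + 445\right) 24 = \frac{71667}{161} \cdot 24 = \frac{1720008}{161}$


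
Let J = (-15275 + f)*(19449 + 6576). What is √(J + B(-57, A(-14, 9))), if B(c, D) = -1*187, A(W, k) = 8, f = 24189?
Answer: √231986663 ≈ 15231.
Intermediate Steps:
J = 231986850 (J = (-15275 + 24189)*(19449 + 6576) = 8914*26025 = 231986850)
B(c, D) = -187
√(J + B(-57, A(-14, 9))) = √(231986850 - 187) = √231986663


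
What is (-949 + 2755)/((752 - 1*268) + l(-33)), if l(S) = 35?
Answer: 602/173 ≈ 3.4798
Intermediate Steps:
(-949 + 2755)/((752 - 1*268) + l(-33)) = (-949 + 2755)/((752 - 1*268) + 35) = 1806/((752 - 268) + 35) = 1806/(484 + 35) = 1806/519 = 1806*(1/519) = 602/173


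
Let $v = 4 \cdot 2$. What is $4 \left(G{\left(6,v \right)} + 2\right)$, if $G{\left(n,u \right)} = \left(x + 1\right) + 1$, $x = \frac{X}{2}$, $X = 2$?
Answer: $20$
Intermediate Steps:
$x = 1$ ($x = \frac{2}{2} = 2 \cdot \frac{1}{2} = 1$)
$v = 8$
$G{\left(n,u \right)} = 3$ ($G{\left(n,u \right)} = \left(1 + 1\right) + 1 = 2 + 1 = 3$)
$4 \left(G{\left(6,v \right)} + 2\right) = 4 \left(3 + 2\right) = 4 \cdot 5 = 20$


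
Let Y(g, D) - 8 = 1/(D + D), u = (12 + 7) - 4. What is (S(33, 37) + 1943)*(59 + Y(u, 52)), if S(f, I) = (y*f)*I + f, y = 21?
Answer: 192462873/104 ≈ 1.8506e+6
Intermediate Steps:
S(f, I) = f + 21*I*f (S(f, I) = (21*f)*I + f = 21*I*f + f = f + 21*I*f)
u = 15 (u = 19 - 4 = 15)
Y(g, D) = 8 + 1/(2*D) (Y(g, D) = 8 + 1/(D + D) = 8 + 1/(2*D))
(S(33, 37) + 1943)*(59 + Y(u, 52)) = (33*(1 + 21*37) + 1943)*(59 + (8 + (½)/52)) = (33*(1 + 777) + 1943)*(59 + (8 + (½)*(1/52))) = (33*778 + 1943)*(59 + (8 + 1/104)) = (25674 + 1943)*(59 + 833/104) = 27617*(6969/104) = 192462873/104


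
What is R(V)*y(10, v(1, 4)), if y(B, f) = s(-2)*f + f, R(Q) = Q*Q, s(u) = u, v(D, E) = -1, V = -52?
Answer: 2704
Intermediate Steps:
R(Q) = Q²
y(B, f) = -f (y(B, f) = -2*f + f = -f)
R(V)*y(10, v(1, 4)) = (-52)²*(-1*(-1)) = 2704*1 = 2704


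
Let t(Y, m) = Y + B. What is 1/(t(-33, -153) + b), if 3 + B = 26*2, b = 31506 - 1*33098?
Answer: -1/1576 ≈ -0.00063452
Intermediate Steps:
b = -1592 (b = 31506 - 33098 = -1592)
B = 49 (B = -3 + 26*2 = -3 + 52 = 49)
t(Y, m) = 49 + Y (t(Y, m) = Y + 49 = 49 + Y)
1/(t(-33, -153) + b) = 1/((49 - 33) - 1592) = 1/(16 - 1592) = 1/(-1576) = -1/1576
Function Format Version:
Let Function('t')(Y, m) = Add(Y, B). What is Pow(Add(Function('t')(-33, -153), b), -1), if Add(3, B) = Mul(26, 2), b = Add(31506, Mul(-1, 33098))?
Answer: Rational(-1, 1576) ≈ -0.00063452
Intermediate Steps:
b = -1592 (b = Add(31506, -33098) = -1592)
B = 49 (B = Add(-3, Mul(26, 2)) = Add(-3, 52) = 49)
Function('t')(Y, m) = Add(49, Y) (Function('t')(Y, m) = Add(Y, 49) = Add(49, Y))
Pow(Add(Function('t')(-33, -153), b), -1) = Pow(Add(Add(49, -33), -1592), -1) = Pow(Add(16, -1592), -1) = Pow(-1576, -1) = Rational(-1, 1576)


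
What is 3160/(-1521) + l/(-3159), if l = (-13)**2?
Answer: -87517/41067 ≈ -2.1311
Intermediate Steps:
l = 169
3160/(-1521) + l/(-3159) = 3160/(-1521) + 169/(-3159) = 3160*(-1/1521) + 169*(-1/3159) = -3160/1521 - 13/243 = -87517/41067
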